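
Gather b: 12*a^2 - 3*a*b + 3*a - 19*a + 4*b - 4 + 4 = 12*a^2 - 16*a + b*(4 - 3*a)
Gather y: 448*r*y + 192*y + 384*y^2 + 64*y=384*y^2 + y*(448*r + 256)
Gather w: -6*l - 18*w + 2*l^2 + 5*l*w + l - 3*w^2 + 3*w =2*l^2 - 5*l - 3*w^2 + w*(5*l - 15)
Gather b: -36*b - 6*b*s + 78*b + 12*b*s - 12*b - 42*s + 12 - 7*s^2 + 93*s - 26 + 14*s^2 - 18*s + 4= b*(6*s + 30) + 7*s^2 + 33*s - 10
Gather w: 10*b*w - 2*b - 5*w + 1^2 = -2*b + w*(10*b - 5) + 1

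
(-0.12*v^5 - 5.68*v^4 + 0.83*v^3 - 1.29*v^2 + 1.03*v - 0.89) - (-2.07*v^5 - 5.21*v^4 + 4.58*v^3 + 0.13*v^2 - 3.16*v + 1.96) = 1.95*v^5 - 0.47*v^4 - 3.75*v^3 - 1.42*v^2 + 4.19*v - 2.85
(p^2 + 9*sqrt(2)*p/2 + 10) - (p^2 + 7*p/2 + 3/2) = -7*p/2 + 9*sqrt(2)*p/2 + 17/2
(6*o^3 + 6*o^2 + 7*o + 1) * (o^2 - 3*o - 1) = 6*o^5 - 12*o^4 - 17*o^3 - 26*o^2 - 10*o - 1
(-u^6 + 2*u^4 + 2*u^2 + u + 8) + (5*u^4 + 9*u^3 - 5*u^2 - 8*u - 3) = -u^6 + 7*u^4 + 9*u^3 - 3*u^2 - 7*u + 5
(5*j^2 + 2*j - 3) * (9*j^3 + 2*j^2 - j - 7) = 45*j^5 + 28*j^4 - 28*j^3 - 43*j^2 - 11*j + 21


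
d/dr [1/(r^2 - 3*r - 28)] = (3 - 2*r)/(-r^2 + 3*r + 28)^2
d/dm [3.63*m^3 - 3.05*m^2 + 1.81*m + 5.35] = 10.89*m^2 - 6.1*m + 1.81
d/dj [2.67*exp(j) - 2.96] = 2.67*exp(j)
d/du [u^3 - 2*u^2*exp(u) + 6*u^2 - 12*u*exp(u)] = -2*u^2*exp(u) + 3*u^2 - 16*u*exp(u) + 12*u - 12*exp(u)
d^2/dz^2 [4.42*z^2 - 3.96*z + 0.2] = 8.84000000000000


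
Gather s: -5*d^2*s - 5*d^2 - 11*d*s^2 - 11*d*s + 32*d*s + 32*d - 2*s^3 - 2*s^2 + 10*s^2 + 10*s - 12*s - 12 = -5*d^2 + 32*d - 2*s^3 + s^2*(8 - 11*d) + s*(-5*d^2 + 21*d - 2) - 12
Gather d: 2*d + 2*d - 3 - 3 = 4*d - 6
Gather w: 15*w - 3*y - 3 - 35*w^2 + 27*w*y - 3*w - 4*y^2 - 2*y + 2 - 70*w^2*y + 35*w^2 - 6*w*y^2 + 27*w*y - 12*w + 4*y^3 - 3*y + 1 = -70*w^2*y + w*(-6*y^2 + 54*y) + 4*y^3 - 4*y^2 - 8*y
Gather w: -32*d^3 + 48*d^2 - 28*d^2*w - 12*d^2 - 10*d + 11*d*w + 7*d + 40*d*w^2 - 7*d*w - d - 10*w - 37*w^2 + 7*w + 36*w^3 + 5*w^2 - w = -32*d^3 + 36*d^2 - 4*d + 36*w^3 + w^2*(40*d - 32) + w*(-28*d^2 + 4*d - 4)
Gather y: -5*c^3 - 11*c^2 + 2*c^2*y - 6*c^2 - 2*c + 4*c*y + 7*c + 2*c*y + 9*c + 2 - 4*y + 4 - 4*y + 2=-5*c^3 - 17*c^2 + 14*c + y*(2*c^2 + 6*c - 8) + 8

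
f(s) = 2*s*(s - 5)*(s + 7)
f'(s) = 2*s*(s - 5) + 2*s*(s + 7) + 2*(s - 5)*(s + 7) = 6*s^2 + 8*s - 70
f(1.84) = -102.80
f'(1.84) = -34.97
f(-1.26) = 90.55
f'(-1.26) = -70.55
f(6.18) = 192.23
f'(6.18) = 208.59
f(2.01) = -108.30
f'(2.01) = -29.68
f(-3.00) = 192.00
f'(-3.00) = -40.00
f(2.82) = -120.74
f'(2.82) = 0.27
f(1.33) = -81.32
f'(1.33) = -48.75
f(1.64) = -95.22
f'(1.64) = -40.74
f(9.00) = 1152.00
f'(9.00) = 488.00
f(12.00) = 3192.00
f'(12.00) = 890.00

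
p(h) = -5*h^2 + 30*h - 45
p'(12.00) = -90.00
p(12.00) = -405.00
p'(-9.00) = 120.00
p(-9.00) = -720.00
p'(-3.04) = 60.40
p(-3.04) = -182.41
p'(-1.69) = 46.90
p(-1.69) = -109.98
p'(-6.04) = 90.40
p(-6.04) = -408.61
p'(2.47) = 5.30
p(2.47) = -1.40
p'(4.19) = -11.90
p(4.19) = -7.08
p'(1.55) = 14.50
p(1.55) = -10.51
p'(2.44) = 5.60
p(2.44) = -1.57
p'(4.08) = -10.80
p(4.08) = -5.83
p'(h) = 30 - 10*h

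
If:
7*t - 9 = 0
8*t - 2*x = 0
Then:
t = 9/7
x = 36/7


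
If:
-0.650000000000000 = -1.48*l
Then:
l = 0.44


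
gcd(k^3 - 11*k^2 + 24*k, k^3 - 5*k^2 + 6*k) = k^2 - 3*k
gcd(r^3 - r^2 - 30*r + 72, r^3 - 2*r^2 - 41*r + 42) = r + 6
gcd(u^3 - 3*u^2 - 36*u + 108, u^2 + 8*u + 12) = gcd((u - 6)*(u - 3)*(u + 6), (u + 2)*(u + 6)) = u + 6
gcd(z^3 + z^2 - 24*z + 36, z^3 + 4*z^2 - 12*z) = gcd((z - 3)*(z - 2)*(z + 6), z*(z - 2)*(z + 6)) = z^2 + 4*z - 12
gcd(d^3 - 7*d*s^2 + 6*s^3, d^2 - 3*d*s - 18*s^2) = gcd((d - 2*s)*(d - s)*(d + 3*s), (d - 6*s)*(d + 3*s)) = d + 3*s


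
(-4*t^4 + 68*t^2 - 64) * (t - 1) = -4*t^5 + 4*t^4 + 68*t^3 - 68*t^2 - 64*t + 64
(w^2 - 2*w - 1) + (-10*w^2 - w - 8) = -9*w^2 - 3*w - 9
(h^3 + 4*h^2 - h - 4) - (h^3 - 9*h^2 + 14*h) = 13*h^2 - 15*h - 4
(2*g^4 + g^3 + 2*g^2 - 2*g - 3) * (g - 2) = 2*g^5 - 3*g^4 - 6*g^2 + g + 6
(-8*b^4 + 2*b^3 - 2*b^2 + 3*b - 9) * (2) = -16*b^4 + 4*b^3 - 4*b^2 + 6*b - 18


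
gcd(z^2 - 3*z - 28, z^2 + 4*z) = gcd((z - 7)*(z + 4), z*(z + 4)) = z + 4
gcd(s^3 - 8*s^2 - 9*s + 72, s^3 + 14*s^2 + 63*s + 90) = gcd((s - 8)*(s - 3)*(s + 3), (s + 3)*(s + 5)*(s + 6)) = s + 3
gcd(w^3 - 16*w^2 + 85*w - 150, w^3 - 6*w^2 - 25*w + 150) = w^2 - 11*w + 30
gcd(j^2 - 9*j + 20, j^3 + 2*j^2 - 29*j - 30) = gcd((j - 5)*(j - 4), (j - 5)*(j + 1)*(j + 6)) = j - 5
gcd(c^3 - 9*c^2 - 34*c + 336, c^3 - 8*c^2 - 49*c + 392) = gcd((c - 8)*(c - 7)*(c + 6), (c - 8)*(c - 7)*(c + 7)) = c^2 - 15*c + 56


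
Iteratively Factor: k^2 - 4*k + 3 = (k - 3)*(k - 1)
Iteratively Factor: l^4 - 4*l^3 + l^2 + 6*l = (l + 1)*(l^3 - 5*l^2 + 6*l) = l*(l + 1)*(l^2 - 5*l + 6) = l*(l - 2)*(l + 1)*(l - 3)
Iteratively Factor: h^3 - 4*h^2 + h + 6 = (h - 2)*(h^2 - 2*h - 3) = (h - 3)*(h - 2)*(h + 1)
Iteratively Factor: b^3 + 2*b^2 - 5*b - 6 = (b + 1)*(b^2 + b - 6) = (b + 1)*(b + 3)*(b - 2)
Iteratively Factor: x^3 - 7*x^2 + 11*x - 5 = (x - 5)*(x^2 - 2*x + 1) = (x - 5)*(x - 1)*(x - 1)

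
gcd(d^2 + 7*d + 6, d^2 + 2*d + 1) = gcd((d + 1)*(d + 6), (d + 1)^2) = d + 1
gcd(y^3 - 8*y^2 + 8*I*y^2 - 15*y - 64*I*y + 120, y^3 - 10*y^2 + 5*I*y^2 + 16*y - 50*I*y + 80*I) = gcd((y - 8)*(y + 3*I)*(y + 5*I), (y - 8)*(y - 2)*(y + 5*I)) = y^2 + y*(-8 + 5*I) - 40*I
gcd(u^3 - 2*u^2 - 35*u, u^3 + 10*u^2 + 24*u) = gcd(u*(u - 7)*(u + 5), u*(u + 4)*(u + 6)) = u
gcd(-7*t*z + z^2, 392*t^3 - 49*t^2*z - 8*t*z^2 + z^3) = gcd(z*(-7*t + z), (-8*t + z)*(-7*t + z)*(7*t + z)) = -7*t + z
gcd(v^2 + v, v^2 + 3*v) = v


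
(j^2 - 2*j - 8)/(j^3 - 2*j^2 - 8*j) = 1/j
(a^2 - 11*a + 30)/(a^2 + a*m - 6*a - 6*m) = (a - 5)/(a + m)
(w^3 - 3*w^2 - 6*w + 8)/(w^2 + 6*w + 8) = (w^2 - 5*w + 4)/(w + 4)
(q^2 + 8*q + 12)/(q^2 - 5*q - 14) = (q + 6)/(q - 7)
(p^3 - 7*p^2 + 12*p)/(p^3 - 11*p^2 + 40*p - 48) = p/(p - 4)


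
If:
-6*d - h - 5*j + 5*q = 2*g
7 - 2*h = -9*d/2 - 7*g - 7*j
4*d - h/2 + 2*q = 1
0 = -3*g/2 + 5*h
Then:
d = 142/809 - 494*q/809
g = -7160*q/2427 - 4820/2427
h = -716*q/809 - 482/809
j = 7499*q/2427 + 1706/2427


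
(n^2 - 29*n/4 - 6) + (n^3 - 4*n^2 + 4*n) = n^3 - 3*n^2 - 13*n/4 - 6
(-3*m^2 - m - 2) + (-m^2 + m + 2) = -4*m^2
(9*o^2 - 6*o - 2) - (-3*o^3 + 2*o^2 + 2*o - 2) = 3*o^3 + 7*o^2 - 8*o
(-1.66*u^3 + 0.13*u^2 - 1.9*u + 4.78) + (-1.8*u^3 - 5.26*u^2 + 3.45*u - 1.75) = -3.46*u^3 - 5.13*u^2 + 1.55*u + 3.03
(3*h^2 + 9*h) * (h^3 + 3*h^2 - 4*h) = 3*h^5 + 18*h^4 + 15*h^3 - 36*h^2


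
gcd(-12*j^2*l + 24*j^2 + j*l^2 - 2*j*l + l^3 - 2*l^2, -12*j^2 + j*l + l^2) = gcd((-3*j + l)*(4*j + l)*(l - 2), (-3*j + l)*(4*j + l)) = 12*j^2 - j*l - l^2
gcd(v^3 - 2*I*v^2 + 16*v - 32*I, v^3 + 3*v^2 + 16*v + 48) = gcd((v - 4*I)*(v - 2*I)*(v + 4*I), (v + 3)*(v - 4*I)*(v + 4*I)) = v^2 + 16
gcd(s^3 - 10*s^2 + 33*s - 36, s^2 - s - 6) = s - 3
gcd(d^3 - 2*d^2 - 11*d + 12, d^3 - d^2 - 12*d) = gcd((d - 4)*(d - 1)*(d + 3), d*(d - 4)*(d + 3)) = d^2 - d - 12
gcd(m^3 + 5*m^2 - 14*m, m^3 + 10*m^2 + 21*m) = m^2 + 7*m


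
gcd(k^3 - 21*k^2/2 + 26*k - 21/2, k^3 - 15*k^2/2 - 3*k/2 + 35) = k - 7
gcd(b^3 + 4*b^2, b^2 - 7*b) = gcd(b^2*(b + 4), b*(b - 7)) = b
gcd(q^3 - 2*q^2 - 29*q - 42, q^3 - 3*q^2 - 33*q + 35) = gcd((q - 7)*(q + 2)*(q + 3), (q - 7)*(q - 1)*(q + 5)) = q - 7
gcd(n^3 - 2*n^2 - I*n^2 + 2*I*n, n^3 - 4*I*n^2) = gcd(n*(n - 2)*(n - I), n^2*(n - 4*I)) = n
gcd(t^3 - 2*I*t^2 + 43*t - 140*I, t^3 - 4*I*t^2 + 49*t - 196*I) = t^2 + 3*I*t + 28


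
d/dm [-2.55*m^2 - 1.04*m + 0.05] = -5.1*m - 1.04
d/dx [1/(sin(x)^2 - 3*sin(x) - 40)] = (3 - 2*sin(x))*cos(x)/((sin(x) - 8)^2*(sin(x) + 5)^2)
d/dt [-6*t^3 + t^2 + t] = -18*t^2 + 2*t + 1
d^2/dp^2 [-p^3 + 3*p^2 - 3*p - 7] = 6 - 6*p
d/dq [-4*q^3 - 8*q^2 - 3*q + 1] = -12*q^2 - 16*q - 3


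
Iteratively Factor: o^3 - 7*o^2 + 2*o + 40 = (o - 5)*(o^2 - 2*o - 8) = (o - 5)*(o + 2)*(o - 4)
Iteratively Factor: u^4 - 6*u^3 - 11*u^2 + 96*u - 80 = (u - 4)*(u^3 - 2*u^2 - 19*u + 20) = (u - 4)*(u + 4)*(u^2 - 6*u + 5) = (u - 5)*(u - 4)*(u + 4)*(u - 1)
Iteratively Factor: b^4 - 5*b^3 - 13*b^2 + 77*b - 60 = (b + 4)*(b^3 - 9*b^2 + 23*b - 15) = (b - 1)*(b + 4)*(b^2 - 8*b + 15) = (b - 3)*(b - 1)*(b + 4)*(b - 5)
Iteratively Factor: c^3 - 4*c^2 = (c - 4)*(c^2) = c*(c - 4)*(c)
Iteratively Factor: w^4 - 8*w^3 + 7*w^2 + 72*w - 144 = (w - 4)*(w^3 - 4*w^2 - 9*w + 36) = (w - 4)^2*(w^2 - 9) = (w - 4)^2*(w - 3)*(w + 3)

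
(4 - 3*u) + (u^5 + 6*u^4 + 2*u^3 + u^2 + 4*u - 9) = u^5 + 6*u^4 + 2*u^3 + u^2 + u - 5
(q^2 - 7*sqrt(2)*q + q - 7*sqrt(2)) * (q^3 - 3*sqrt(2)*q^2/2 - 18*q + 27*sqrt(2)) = q^5 - 17*sqrt(2)*q^4/2 + q^4 - 17*sqrt(2)*q^3/2 + 3*q^3 + 3*q^2 + 153*sqrt(2)*q^2 - 378*q + 153*sqrt(2)*q - 378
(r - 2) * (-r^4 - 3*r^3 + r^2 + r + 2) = -r^5 - r^4 + 7*r^3 - r^2 - 4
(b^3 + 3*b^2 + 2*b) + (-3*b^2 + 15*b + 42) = b^3 + 17*b + 42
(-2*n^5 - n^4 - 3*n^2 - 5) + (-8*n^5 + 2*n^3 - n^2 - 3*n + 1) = -10*n^5 - n^4 + 2*n^3 - 4*n^2 - 3*n - 4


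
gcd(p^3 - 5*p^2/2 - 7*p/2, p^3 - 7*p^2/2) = p^2 - 7*p/2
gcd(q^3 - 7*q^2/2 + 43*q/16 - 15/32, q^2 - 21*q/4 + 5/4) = q - 1/4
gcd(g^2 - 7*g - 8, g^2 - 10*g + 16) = g - 8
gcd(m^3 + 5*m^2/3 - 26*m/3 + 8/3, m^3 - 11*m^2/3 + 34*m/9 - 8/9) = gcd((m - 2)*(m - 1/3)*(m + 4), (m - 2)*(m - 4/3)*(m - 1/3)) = m^2 - 7*m/3 + 2/3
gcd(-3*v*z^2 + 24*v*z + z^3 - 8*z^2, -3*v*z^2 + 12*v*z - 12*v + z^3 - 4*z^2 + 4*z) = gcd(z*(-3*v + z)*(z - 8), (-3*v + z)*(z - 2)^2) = -3*v + z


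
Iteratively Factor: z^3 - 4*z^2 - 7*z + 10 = (z + 2)*(z^2 - 6*z + 5) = (z - 5)*(z + 2)*(z - 1)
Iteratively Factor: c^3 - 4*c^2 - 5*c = (c + 1)*(c^2 - 5*c) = (c - 5)*(c + 1)*(c)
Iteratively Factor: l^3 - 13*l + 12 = (l + 4)*(l^2 - 4*l + 3) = (l - 1)*(l + 4)*(l - 3)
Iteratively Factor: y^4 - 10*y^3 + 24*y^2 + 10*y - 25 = (y + 1)*(y^3 - 11*y^2 + 35*y - 25) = (y - 5)*(y + 1)*(y^2 - 6*y + 5) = (y - 5)*(y - 1)*(y + 1)*(y - 5)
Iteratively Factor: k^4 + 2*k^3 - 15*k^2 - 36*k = (k + 3)*(k^3 - k^2 - 12*k) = (k - 4)*(k + 3)*(k^2 + 3*k) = k*(k - 4)*(k + 3)*(k + 3)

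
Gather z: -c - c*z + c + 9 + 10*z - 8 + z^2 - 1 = z^2 + z*(10 - c)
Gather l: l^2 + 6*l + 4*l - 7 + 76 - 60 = l^2 + 10*l + 9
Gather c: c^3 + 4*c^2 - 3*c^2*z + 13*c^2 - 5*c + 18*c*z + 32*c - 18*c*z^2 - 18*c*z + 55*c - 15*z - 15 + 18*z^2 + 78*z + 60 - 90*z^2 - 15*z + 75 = c^3 + c^2*(17 - 3*z) + c*(82 - 18*z^2) - 72*z^2 + 48*z + 120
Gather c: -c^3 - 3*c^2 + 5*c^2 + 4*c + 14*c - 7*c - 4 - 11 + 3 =-c^3 + 2*c^2 + 11*c - 12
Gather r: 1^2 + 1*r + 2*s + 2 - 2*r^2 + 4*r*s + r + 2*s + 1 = -2*r^2 + r*(4*s + 2) + 4*s + 4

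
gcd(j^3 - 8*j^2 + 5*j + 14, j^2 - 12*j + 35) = j - 7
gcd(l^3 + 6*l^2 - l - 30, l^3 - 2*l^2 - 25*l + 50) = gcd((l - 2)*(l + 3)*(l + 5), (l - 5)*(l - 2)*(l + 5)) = l^2 + 3*l - 10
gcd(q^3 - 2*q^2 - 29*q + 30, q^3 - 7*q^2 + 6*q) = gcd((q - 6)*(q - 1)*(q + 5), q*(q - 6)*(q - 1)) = q^2 - 7*q + 6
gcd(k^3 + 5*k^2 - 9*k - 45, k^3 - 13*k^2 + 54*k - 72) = k - 3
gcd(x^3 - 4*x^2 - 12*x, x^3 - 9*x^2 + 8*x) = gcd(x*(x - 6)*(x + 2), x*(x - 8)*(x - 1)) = x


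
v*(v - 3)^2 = v^3 - 6*v^2 + 9*v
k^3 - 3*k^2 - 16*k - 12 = (k - 6)*(k + 1)*(k + 2)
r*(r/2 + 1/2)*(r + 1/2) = r^3/2 + 3*r^2/4 + r/4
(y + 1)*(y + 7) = y^2 + 8*y + 7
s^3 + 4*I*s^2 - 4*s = s*(s + 2*I)^2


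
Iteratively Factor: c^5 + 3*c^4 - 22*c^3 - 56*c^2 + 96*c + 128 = (c - 4)*(c^4 + 7*c^3 + 6*c^2 - 32*c - 32) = (c - 4)*(c + 1)*(c^3 + 6*c^2 - 32) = (c - 4)*(c - 2)*(c + 1)*(c^2 + 8*c + 16) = (c - 4)*(c - 2)*(c + 1)*(c + 4)*(c + 4)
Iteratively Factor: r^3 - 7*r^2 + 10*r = (r - 2)*(r^2 - 5*r) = (r - 5)*(r - 2)*(r)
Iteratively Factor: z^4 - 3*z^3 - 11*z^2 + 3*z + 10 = (z + 2)*(z^3 - 5*z^2 - z + 5) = (z + 1)*(z + 2)*(z^2 - 6*z + 5) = (z - 1)*(z + 1)*(z + 2)*(z - 5)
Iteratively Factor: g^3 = (g)*(g^2) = g^2*(g)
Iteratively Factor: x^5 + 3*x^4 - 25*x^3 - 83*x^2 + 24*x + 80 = (x + 4)*(x^4 - x^3 - 21*x^2 + x + 20) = (x + 4)^2*(x^3 - 5*x^2 - x + 5) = (x - 1)*(x + 4)^2*(x^2 - 4*x - 5) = (x - 1)*(x + 1)*(x + 4)^2*(x - 5)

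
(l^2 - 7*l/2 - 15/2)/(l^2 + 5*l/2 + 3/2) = (l - 5)/(l + 1)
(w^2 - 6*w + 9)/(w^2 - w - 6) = (w - 3)/(w + 2)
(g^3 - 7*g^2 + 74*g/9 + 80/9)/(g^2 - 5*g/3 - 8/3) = (3*g^2 - 13*g - 10)/(3*(g + 1))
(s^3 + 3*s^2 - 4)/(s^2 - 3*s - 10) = (s^2 + s - 2)/(s - 5)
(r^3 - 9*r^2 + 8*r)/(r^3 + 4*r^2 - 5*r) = (r - 8)/(r + 5)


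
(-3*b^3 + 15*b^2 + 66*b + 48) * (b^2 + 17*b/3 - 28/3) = -3*b^5 - 2*b^4 + 179*b^3 + 282*b^2 - 344*b - 448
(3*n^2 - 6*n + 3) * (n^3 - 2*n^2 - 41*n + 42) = 3*n^5 - 12*n^4 - 108*n^3 + 366*n^2 - 375*n + 126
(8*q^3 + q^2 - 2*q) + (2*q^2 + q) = 8*q^3 + 3*q^2 - q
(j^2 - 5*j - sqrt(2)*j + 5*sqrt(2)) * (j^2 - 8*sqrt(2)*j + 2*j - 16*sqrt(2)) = j^4 - 9*sqrt(2)*j^3 - 3*j^3 + 6*j^2 + 27*sqrt(2)*j^2 - 48*j + 90*sqrt(2)*j - 160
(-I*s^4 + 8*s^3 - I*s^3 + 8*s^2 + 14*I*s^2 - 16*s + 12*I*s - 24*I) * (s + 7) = -I*s^5 + 8*s^4 - 8*I*s^4 + 64*s^3 + 7*I*s^3 + 40*s^2 + 110*I*s^2 - 112*s + 60*I*s - 168*I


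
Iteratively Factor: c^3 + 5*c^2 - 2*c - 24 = (c + 4)*(c^2 + c - 6) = (c + 3)*(c + 4)*(c - 2)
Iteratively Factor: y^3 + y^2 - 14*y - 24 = (y + 2)*(y^2 - y - 12) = (y + 2)*(y + 3)*(y - 4)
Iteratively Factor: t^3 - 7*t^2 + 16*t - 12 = (t - 3)*(t^2 - 4*t + 4) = (t - 3)*(t - 2)*(t - 2)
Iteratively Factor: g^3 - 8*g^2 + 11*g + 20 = (g - 4)*(g^2 - 4*g - 5) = (g - 4)*(g + 1)*(g - 5)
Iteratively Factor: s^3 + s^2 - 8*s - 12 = (s + 2)*(s^2 - s - 6) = (s - 3)*(s + 2)*(s + 2)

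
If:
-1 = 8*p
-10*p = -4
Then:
No Solution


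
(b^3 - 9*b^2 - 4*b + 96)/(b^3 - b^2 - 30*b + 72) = (b^2 - 5*b - 24)/(b^2 + 3*b - 18)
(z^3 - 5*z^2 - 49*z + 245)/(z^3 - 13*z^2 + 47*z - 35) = (z + 7)/(z - 1)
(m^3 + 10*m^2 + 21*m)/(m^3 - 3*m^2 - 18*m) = (m + 7)/(m - 6)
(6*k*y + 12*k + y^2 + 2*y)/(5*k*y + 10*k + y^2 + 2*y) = (6*k + y)/(5*k + y)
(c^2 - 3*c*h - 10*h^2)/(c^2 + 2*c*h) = (c - 5*h)/c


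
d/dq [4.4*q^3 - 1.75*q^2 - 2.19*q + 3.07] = 13.2*q^2 - 3.5*q - 2.19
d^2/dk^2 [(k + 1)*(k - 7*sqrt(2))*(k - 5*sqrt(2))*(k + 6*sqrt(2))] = 12*k^2 - 36*sqrt(2)*k + 6*k - 148 - 12*sqrt(2)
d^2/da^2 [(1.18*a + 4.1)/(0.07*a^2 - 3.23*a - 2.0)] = ((7.0488 - 0.4956*a)*(-0.07*a^2 + 3.23*a + 2.0) - (0.14*a - 3.23)*(0.28*a - 6.46)*(1.18*a + 4.1))/(-0.07*a^2 + 3.23*a + 2.0)^3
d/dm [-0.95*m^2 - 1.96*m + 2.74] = -1.9*m - 1.96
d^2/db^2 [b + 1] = 0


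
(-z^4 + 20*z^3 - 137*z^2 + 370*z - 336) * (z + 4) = -z^5 + 16*z^4 - 57*z^3 - 178*z^2 + 1144*z - 1344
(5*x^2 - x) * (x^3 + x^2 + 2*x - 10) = 5*x^5 + 4*x^4 + 9*x^3 - 52*x^2 + 10*x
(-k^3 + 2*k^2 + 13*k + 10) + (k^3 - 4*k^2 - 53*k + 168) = -2*k^2 - 40*k + 178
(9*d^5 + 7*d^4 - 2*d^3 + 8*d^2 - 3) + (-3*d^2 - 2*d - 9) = 9*d^5 + 7*d^4 - 2*d^3 + 5*d^2 - 2*d - 12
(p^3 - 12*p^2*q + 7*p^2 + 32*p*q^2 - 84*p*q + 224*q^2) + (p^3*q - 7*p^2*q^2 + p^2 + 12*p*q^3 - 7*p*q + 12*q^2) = p^3*q + p^3 - 7*p^2*q^2 - 12*p^2*q + 8*p^2 + 12*p*q^3 + 32*p*q^2 - 91*p*q + 236*q^2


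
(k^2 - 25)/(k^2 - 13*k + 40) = (k + 5)/(k - 8)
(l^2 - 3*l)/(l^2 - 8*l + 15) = l/(l - 5)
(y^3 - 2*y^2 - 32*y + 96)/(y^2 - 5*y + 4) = (y^2 + 2*y - 24)/(y - 1)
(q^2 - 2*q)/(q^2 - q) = (q - 2)/(q - 1)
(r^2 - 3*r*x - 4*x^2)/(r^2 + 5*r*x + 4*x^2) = (r - 4*x)/(r + 4*x)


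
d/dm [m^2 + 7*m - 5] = 2*m + 7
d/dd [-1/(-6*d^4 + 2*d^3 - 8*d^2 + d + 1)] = (-24*d^3 + 6*d^2 - 16*d + 1)/(-6*d^4 + 2*d^3 - 8*d^2 + d + 1)^2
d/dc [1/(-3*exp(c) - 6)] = exp(c)/(3*(exp(c) + 2)^2)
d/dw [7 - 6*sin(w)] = -6*cos(w)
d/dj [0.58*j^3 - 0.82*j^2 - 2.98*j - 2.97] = 1.74*j^2 - 1.64*j - 2.98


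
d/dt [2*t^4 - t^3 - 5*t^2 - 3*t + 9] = 8*t^3 - 3*t^2 - 10*t - 3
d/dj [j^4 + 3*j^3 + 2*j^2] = j*(4*j^2 + 9*j + 4)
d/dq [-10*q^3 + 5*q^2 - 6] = 10*q*(1 - 3*q)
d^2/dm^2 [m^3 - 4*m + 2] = 6*m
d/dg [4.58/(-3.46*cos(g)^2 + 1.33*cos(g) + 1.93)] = (6.0914 - 31.6936*cos(g))*sin(g)/(-3.46*cos(g)^2 + 1.33*cos(g) + 1.93)^2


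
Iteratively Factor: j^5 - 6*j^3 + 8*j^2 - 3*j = (j + 3)*(j^4 - 3*j^3 + 3*j^2 - j) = j*(j + 3)*(j^3 - 3*j^2 + 3*j - 1) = j*(j - 1)*(j + 3)*(j^2 - 2*j + 1) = j*(j - 1)^2*(j + 3)*(j - 1)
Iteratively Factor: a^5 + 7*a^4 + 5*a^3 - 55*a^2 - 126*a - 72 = (a + 3)*(a^4 + 4*a^3 - 7*a^2 - 34*a - 24) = (a + 3)*(a + 4)*(a^3 - 7*a - 6) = (a + 1)*(a + 3)*(a + 4)*(a^2 - a - 6) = (a + 1)*(a + 2)*(a + 3)*(a + 4)*(a - 3)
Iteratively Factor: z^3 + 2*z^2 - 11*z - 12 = (z + 1)*(z^2 + z - 12) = (z + 1)*(z + 4)*(z - 3)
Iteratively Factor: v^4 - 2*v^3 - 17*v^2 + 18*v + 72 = (v + 3)*(v^3 - 5*v^2 - 2*v + 24) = (v + 2)*(v + 3)*(v^2 - 7*v + 12) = (v - 3)*(v + 2)*(v + 3)*(v - 4)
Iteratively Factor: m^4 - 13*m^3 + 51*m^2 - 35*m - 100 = (m - 5)*(m^3 - 8*m^2 + 11*m + 20) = (m - 5)*(m - 4)*(m^2 - 4*m - 5) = (m - 5)*(m - 4)*(m + 1)*(m - 5)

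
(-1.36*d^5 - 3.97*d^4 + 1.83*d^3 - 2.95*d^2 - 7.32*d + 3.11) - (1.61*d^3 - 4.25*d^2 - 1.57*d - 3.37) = -1.36*d^5 - 3.97*d^4 + 0.22*d^3 + 1.3*d^2 - 5.75*d + 6.48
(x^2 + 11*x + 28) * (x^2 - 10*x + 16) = x^4 + x^3 - 66*x^2 - 104*x + 448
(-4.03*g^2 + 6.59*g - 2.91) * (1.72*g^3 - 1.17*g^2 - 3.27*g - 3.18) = -6.9316*g^5 + 16.0499*g^4 + 0.462600000000002*g^3 - 5.32919999999999*g^2 - 11.4405*g + 9.2538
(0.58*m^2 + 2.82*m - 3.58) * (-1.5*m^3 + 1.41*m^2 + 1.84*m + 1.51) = -0.87*m^5 - 3.4122*m^4 + 10.4134*m^3 + 1.0168*m^2 - 2.329*m - 5.4058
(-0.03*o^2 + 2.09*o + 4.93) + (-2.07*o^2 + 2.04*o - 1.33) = -2.1*o^2 + 4.13*o + 3.6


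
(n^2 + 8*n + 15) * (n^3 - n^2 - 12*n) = n^5 + 7*n^4 - 5*n^3 - 111*n^2 - 180*n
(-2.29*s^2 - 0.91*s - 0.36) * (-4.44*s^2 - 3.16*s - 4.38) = 10.1676*s^4 + 11.2768*s^3 + 14.5042*s^2 + 5.1234*s + 1.5768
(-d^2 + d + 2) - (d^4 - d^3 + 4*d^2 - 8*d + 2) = -d^4 + d^3 - 5*d^2 + 9*d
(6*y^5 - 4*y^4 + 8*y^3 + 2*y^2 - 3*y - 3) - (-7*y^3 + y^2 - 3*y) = 6*y^5 - 4*y^4 + 15*y^3 + y^2 - 3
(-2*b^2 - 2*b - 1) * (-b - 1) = 2*b^3 + 4*b^2 + 3*b + 1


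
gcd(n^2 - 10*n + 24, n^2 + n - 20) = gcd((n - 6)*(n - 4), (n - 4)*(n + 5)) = n - 4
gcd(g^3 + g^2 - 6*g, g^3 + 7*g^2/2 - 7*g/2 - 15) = g^2 + g - 6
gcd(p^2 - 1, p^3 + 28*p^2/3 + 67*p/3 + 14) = p + 1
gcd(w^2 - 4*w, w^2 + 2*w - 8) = 1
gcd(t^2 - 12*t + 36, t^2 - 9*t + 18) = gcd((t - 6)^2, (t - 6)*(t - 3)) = t - 6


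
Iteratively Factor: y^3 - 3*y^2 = (y - 3)*(y^2) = y*(y - 3)*(y)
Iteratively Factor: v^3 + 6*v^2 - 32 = (v - 2)*(v^2 + 8*v + 16) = (v - 2)*(v + 4)*(v + 4)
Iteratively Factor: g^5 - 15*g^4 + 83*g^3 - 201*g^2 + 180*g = (g - 3)*(g^4 - 12*g^3 + 47*g^2 - 60*g) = (g - 5)*(g - 3)*(g^3 - 7*g^2 + 12*g) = (g - 5)*(g - 4)*(g - 3)*(g^2 - 3*g) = g*(g - 5)*(g - 4)*(g - 3)*(g - 3)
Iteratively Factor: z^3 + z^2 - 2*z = (z + 2)*(z^2 - z) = z*(z + 2)*(z - 1)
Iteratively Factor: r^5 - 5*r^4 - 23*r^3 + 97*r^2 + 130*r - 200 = (r - 5)*(r^4 - 23*r^2 - 18*r + 40) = (r - 5)*(r + 4)*(r^3 - 4*r^2 - 7*r + 10) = (r - 5)*(r + 2)*(r + 4)*(r^2 - 6*r + 5) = (r - 5)^2*(r + 2)*(r + 4)*(r - 1)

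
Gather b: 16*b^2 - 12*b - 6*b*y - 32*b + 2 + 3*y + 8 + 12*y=16*b^2 + b*(-6*y - 44) + 15*y + 10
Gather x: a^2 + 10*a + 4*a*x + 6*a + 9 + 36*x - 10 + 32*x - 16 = a^2 + 16*a + x*(4*a + 68) - 17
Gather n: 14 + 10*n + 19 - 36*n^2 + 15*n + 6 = -36*n^2 + 25*n + 39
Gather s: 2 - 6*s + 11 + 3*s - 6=7 - 3*s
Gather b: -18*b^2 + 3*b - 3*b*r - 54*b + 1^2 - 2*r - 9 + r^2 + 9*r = -18*b^2 + b*(-3*r - 51) + r^2 + 7*r - 8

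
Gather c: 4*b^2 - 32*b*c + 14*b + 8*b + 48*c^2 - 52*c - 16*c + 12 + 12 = 4*b^2 + 22*b + 48*c^2 + c*(-32*b - 68) + 24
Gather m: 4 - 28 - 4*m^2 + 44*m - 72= -4*m^2 + 44*m - 96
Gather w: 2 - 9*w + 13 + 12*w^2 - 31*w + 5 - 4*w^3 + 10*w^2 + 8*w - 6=-4*w^3 + 22*w^2 - 32*w + 14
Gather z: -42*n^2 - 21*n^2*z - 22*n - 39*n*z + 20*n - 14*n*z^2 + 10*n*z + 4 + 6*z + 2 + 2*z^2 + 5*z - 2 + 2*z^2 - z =-42*n^2 - 2*n + z^2*(4 - 14*n) + z*(-21*n^2 - 29*n + 10) + 4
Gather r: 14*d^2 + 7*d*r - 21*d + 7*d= 14*d^2 + 7*d*r - 14*d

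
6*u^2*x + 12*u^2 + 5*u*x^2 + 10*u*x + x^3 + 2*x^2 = (2*u + x)*(3*u + x)*(x + 2)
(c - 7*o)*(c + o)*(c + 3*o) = c^3 - 3*c^2*o - 25*c*o^2 - 21*o^3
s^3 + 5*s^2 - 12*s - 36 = (s - 3)*(s + 2)*(s + 6)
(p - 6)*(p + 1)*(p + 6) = p^3 + p^2 - 36*p - 36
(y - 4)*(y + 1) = y^2 - 3*y - 4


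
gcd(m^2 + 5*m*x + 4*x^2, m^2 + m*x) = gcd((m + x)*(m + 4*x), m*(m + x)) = m + x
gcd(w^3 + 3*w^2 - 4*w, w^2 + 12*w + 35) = 1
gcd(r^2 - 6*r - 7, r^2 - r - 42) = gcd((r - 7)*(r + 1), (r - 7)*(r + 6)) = r - 7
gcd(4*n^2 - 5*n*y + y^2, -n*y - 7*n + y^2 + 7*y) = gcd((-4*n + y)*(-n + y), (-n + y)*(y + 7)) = -n + y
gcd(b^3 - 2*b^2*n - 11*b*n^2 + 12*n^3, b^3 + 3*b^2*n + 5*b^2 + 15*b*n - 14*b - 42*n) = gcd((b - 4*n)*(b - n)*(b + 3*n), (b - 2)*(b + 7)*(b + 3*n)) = b + 3*n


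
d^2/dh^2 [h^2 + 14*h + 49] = 2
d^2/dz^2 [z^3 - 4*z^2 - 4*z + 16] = 6*z - 8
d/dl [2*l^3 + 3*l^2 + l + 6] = 6*l^2 + 6*l + 1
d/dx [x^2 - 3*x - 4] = 2*x - 3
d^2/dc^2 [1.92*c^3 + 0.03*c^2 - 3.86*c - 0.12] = 11.52*c + 0.06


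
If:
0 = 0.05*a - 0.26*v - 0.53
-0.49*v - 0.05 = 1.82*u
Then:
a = 5.2*v + 10.6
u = -0.269230769230769*v - 0.0274725274725275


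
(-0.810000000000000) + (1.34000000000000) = 0.530000000000000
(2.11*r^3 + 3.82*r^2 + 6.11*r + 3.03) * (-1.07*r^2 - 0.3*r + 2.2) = -2.2577*r^5 - 4.7204*r^4 - 3.0417*r^3 + 3.3289*r^2 + 12.533*r + 6.666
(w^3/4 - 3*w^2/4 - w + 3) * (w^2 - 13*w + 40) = w^5/4 - 4*w^4 + 75*w^3/4 - 14*w^2 - 79*w + 120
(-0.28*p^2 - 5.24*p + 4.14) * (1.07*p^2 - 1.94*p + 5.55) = -0.2996*p^4 - 5.0636*p^3 + 13.0414*p^2 - 37.1136*p + 22.977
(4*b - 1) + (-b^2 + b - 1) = -b^2 + 5*b - 2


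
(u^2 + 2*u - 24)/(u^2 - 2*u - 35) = (-u^2 - 2*u + 24)/(-u^2 + 2*u + 35)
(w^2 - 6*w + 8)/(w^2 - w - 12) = (w - 2)/(w + 3)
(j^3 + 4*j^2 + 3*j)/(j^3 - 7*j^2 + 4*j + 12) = j*(j + 3)/(j^2 - 8*j + 12)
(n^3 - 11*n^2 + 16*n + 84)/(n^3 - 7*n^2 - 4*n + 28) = (n - 6)/(n - 2)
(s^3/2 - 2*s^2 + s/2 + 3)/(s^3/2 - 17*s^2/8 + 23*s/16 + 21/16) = 8*(s^2 - s - 2)/(8*s^2 - 10*s - 7)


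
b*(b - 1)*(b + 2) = b^3 + b^2 - 2*b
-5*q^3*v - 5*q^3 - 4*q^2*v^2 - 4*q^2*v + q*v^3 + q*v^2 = (-5*q + v)*(q + v)*(q*v + q)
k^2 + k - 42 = (k - 6)*(k + 7)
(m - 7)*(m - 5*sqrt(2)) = m^2 - 5*sqrt(2)*m - 7*m + 35*sqrt(2)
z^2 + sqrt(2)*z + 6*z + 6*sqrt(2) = (z + 6)*(z + sqrt(2))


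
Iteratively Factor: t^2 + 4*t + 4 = (t + 2)*(t + 2)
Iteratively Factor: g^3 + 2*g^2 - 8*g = (g + 4)*(g^2 - 2*g) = g*(g + 4)*(g - 2)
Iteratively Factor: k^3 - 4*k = (k - 2)*(k^2 + 2*k) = k*(k - 2)*(k + 2)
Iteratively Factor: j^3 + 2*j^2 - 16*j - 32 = (j + 2)*(j^2 - 16) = (j - 4)*(j + 2)*(j + 4)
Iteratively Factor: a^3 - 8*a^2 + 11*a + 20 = (a + 1)*(a^2 - 9*a + 20) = (a - 5)*(a + 1)*(a - 4)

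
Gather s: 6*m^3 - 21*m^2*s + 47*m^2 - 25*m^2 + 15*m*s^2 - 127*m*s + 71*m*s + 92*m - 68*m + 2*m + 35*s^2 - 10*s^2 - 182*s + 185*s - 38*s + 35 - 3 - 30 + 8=6*m^3 + 22*m^2 + 26*m + s^2*(15*m + 25) + s*(-21*m^2 - 56*m - 35) + 10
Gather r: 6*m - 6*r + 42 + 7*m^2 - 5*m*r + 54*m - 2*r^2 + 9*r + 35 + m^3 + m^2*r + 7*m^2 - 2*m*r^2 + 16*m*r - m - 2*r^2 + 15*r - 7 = m^3 + 14*m^2 + 59*m + r^2*(-2*m - 4) + r*(m^2 + 11*m + 18) + 70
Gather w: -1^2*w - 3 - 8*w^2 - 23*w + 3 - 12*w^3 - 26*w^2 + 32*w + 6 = -12*w^3 - 34*w^2 + 8*w + 6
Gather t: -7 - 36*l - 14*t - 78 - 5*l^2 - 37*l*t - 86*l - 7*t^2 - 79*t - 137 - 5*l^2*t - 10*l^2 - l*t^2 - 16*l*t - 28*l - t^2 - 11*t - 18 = -15*l^2 - 150*l + t^2*(-l - 8) + t*(-5*l^2 - 53*l - 104) - 240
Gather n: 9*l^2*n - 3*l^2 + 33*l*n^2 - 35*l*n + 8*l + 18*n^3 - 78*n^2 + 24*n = -3*l^2 + 8*l + 18*n^3 + n^2*(33*l - 78) + n*(9*l^2 - 35*l + 24)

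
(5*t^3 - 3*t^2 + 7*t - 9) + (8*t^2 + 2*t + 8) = 5*t^3 + 5*t^2 + 9*t - 1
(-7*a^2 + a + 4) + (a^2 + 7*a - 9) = -6*a^2 + 8*a - 5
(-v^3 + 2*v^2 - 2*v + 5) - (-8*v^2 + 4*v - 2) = -v^3 + 10*v^2 - 6*v + 7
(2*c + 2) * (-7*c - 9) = -14*c^2 - 32*c - 18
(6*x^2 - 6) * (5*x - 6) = 30*x^3 - 36*x^2 - 30*x + 36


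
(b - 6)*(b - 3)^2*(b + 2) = b^4 - 10*b^3 + 21*b^2 + 36*b - 108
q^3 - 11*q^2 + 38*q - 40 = (q - 5)*(q - 4)*(q - 2)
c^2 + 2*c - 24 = (c - 4)*(c + 6)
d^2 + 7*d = d*(d + 7)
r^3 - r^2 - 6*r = r*(r - 3)*(r + 2)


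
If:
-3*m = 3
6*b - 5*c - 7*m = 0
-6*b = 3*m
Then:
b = 1/2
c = 2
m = -1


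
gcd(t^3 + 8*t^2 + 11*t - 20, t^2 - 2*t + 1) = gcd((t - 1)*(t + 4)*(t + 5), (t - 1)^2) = t - 1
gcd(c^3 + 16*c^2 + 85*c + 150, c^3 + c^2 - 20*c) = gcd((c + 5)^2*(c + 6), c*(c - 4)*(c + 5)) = c + 5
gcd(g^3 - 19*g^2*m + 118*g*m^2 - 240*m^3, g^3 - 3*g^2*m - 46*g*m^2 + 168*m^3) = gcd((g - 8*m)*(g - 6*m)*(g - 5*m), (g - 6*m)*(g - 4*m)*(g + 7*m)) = g - 6*m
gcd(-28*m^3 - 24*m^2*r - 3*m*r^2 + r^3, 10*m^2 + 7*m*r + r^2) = 2*m + r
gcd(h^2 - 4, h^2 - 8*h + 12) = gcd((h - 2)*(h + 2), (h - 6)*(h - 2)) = h - 2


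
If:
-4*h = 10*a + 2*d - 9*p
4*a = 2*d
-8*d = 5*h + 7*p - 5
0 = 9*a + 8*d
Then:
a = 0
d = 0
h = 45/73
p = 20/73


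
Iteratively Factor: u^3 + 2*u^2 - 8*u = (u)*(u^2 + 2*u - 8) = u*(u - 2)*(u + 4)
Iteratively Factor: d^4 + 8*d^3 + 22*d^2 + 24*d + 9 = (d + 3)*(d^3 + 5*d^2 + 7*d + 3) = (d + 1)*(d + 3)*(d^2 + 4*d + 3) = (d + 1)*(d + 3)^2*(d + 1)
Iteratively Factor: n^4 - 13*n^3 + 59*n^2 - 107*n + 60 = (n - 5)*(n^3 - 8*n^2 + 19*n - 12) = (n - 5)*(n - 1)*(n^2 - 7*n + 12) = (n - 5)*(n - 3)*(n - 1)*(n - 4)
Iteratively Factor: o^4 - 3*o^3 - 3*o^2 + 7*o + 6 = (o - 3)*(o^3 - 3*o - 2) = (o - 3)*(o + 1)*(o^2 - o - 2) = (o - 3)*(o + 1)^2*(o - 2)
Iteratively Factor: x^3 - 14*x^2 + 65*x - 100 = (x - 5)*(x^2 - 9*x + 20) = (x - 5)^2*(x - 4)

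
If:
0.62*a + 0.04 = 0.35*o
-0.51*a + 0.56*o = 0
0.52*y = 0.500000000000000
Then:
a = -0.13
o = -0.12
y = 0.96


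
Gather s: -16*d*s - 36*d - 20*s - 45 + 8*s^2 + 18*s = -36*d + 8*s^2 + s*(-16*d - 2) - 45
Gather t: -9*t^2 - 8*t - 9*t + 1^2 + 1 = -9*t^2 - 17*t + 2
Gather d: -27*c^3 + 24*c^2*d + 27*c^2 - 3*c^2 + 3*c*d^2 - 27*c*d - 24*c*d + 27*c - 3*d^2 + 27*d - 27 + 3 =-27*c^3 + 24*c^2 + 27*c + d^2*(3*c - 3) + d*(24*c^2 - 51*c + 27) - 24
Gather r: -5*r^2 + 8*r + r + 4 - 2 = -5*r^2 + 9*r + 2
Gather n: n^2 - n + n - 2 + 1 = n^2 - 1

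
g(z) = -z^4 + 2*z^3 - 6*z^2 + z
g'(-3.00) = 199.00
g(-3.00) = -192.00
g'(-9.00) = 3511.00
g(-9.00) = -8514.00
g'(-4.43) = 519.66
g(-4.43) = -681.19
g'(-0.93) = 20.57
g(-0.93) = -8.48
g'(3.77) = -173.29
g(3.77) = -176.35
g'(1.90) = -27.58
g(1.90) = -19.07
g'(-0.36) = 6.28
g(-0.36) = -1.25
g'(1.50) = -17.00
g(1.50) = -10.31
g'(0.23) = -1.49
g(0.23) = -0.07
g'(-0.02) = 1.24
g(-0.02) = -0.02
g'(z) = -4*z^3 + 6*z^2 - 12*z + 1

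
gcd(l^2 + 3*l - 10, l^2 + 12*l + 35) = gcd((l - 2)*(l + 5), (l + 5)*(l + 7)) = l + 5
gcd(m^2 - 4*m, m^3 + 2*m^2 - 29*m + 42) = 1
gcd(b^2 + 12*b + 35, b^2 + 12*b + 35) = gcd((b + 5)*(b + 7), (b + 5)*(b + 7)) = b^2 + 12*b + 35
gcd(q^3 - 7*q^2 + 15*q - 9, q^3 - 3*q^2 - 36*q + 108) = q - 3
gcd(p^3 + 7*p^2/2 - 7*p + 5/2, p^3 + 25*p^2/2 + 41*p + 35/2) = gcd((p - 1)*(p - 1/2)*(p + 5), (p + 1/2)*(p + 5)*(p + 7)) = p + 5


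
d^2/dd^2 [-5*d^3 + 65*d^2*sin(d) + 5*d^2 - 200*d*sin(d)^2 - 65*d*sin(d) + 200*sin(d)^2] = -65*d^2*sin(d) + 65*d*sin(d) + 260*d*cos(d) - 400*d*cos(2*d) - 30*d - 130*sqrt(2)*cos(d + pi/4) + 400*sqrt(2)*cos(2*d + pi/4) + 10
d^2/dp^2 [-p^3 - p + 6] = -6*p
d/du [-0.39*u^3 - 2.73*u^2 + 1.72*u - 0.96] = -1.17*u^2 - 5.46*u + 1.72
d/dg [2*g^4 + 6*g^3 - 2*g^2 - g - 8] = 8*g^3 + 18*g^2 - 4*g - 1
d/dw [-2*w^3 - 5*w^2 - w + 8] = -6*w^2 - 10*w - 1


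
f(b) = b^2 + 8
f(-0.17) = 8.03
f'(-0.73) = -1.46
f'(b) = 2*b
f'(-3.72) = -7.44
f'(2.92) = 5.84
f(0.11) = 8.01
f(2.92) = 16.53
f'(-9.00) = -18.00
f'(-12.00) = -24.00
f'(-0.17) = -0.34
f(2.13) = 12.54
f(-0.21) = 8.04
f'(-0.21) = -0.42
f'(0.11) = 0.22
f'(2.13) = 4.26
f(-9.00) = 89.00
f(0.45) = 8.20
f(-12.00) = 152.00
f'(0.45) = 0.90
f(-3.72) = 21.84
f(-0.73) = 8.53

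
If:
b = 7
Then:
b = 7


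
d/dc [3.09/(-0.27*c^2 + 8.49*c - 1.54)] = (1.6686*c - 26.2341)/(0.27*c^2 - 8.49*c + 1.54)^2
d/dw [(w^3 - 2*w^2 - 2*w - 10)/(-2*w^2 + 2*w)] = (-w^4/2 + w^3 - 2*w^2 - 10*w + 5)/(w^2*(w^2 - 2*w + 1))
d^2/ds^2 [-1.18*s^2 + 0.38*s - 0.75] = -2.36000000000000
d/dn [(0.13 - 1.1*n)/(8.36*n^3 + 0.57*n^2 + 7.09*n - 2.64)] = (18.392*n^3 - 2.6334*n^2 - 0.1482*n + 1.9823)/(69.8896*n^6 + 9.5304*n^5 + 118.8697*n^4 - 36.0582*n^3 + 47.2585*n^2 - 37.4352*n + 6.9696)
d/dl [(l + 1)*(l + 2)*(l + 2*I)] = 3*l^2 + l*(6 + 4*I) + 2 + 6*I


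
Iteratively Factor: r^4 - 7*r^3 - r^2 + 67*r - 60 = (r - 5)*(r^3 - 2*r^2 - 11*r + 12) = (r - 5)*(r - 4)*(r^2 + 2*r - 3) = (r - 5)*(r - 4)*(r + 3)*(r - 1)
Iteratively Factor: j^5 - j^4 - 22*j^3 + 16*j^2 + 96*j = (j - 4)*(j^4 + 3*j^3 - 10*j^2 - 24*j) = (j - 4)*(j - 3)*(j^3 + 6*j^2 + 8*j) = (j - 4)*(j - 3)*(j + 2)*(j^2 + 4*j) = (j - 4)*(j - 3)*(j + 2)*(j + 4)*(j)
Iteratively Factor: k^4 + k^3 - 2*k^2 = (k + 2)*(k^3 - k^2) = k*(k + 2)*(k^2 - k) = k^2*(k + 2)*(k - 1)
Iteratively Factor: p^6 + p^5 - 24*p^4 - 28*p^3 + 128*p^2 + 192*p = (p - 3)*(p^5 + 4*p^4 - 12*p^3 - 64*p^2 - 64*p) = (p - 3)*(p + 2)*(p^4 + 2*p^3 - 16*p^2 - 32*p) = (p - 3)*(p + 2)*(p + 4)*(p^3 - 2*p^2 - 8*p) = p*(p - 3)*(p + 2)*(p + 4)*(p^2 - 2*p - 8) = p*(p - 3)*(p + 2)^2*(p + 4)*(p - 4)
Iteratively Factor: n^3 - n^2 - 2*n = (n - 2)*(n^2 + n) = n*(n - 2)*(n + 1)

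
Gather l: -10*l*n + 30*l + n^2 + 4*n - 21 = l*(30 - 10*n) + n^2 + 4*n - 21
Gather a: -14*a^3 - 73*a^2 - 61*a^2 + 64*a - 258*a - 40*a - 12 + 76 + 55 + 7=-14*a^3 - 134*a^2 - 234*a + 126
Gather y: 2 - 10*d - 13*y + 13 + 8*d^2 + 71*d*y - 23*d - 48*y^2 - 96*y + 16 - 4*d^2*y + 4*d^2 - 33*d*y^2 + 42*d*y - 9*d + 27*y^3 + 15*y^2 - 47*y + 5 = 12*d^2 - 42*d + 27*y^3 + y^2*(-33*d - 33) + y*(-4*d^2 + 113*d - 156) + 36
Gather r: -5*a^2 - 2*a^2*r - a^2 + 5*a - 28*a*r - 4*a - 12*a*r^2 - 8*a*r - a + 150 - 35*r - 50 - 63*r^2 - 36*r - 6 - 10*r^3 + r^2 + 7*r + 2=-6*a^2 - 10*r^3 + r^2*(-12*a - 62) + r*(-2*a^2 - 36*a - 64) + 96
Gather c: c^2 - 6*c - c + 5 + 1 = c^2 - 7*c + 6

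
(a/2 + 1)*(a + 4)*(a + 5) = a^3/2 + 11*a^2/2 + 19*a + 20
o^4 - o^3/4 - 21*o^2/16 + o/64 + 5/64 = (o - 5/4)*(o - 1/4)*(o + 1/4)*(o + 1)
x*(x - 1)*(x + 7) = x^3 + 6*x^2 - 7*x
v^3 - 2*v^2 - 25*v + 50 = (v - 5)*(v - 2)*(v + 5)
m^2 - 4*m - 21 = (m - 7)*(m + 3)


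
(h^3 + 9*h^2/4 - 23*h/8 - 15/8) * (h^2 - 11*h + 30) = h^5 - 35*h^4/4 + 19*h^3/8 + 389*h^2/4 - 525*h/8 - 225/4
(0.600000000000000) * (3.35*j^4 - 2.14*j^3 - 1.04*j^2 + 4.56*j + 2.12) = 2.01*j^4 - 1.284*j^3 - 0.624*j^2 + 2.736*j + 1.272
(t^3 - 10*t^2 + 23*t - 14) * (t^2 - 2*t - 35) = t^5 - 12*t^4 + 8*t^3 + 290*t^2 - 777*t + 490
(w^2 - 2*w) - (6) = w^2 - 2*w - 6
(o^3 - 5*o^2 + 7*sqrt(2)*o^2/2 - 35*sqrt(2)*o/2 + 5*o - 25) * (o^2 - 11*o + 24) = o^5 - 16*o^4 + 7*sqrt(2)*o^4/2 - 56*sqrt(2)*o^3 + 84*o^3 - 200*o^2 + 553*sqrt(2)*o^2/2 - 420*sqrt(2)*o + 395*o - 600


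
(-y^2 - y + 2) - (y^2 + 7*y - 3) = -2*y^2 - 8*y + 5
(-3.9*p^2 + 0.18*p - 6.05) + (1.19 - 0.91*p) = -3.9*p^2 - 0.73*p - 4.86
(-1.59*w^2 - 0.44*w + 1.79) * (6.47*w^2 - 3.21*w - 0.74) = -10.2873*w^4 + 2.2571*w^3 + 14.1703*w^2 - 5.4203*w - 1.3246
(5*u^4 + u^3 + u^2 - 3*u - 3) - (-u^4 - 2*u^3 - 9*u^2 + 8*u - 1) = 6*u^4 + 3*u^3 + 10*u^2 - 11*u - 2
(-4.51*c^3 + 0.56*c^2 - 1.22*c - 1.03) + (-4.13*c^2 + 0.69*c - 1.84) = -4.51*c^3 - 3.57*c^2 - 0.53*c - 2.87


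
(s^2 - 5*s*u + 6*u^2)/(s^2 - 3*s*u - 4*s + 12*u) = (s - 2*u)/(s - 4)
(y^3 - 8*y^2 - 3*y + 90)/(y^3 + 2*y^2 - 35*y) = (y^2 - 3*y - 18)/(y*(y + 7))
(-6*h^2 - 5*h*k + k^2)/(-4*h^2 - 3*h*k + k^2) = (6*h - k)/(4*h - k)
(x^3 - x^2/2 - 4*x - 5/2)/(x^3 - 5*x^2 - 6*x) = (2*x^2 - 3*x - 5)/(2*x*(x - 6))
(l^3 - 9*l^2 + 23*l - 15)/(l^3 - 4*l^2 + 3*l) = (l - 5)/l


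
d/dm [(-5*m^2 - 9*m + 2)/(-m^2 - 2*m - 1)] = (m + 13)/(m^3 + 3*m^2 + 3*m + 1)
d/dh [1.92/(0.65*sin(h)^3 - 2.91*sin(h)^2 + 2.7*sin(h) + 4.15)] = (-3.744*sin(h)^2 + 11.1744*sin(h) - 5.184)*cos(h)/(0.65*sin(h)^3 - 2.91*sin(h)^2 + 2.7*sin(h) + 4.15)^2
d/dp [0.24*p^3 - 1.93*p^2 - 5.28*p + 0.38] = 0.72*p^2 - 3.86*p - 5.28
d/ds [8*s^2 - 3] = 16*s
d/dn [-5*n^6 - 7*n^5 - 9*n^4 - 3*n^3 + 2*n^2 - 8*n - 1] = -30*n^5 - 35*n^4 - 36*n^3 - 9*n^2 + 4*n - 8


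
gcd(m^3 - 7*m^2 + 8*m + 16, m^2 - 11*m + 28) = m - 4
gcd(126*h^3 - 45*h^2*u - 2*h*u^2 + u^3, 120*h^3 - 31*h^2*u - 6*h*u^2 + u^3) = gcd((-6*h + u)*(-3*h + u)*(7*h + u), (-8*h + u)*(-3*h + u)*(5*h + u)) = -3*h + u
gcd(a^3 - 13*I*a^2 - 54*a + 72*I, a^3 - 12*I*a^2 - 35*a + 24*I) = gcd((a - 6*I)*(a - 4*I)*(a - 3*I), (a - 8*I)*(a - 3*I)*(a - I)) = a - 3*I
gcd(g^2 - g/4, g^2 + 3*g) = g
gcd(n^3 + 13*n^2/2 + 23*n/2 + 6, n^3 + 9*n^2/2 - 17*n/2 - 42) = n + 4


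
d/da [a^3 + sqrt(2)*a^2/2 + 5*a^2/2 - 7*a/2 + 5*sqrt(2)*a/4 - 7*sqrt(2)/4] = 3*a^2 + sqrt(2)*a + 5*a - 7/2 + 5*sqrt(2)/4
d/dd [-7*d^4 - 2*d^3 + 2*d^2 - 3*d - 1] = -28*d^3 - 6*d^2 + 4*d - 3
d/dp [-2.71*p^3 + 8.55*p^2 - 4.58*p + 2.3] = -8.13*p^2 + 17.1*p - 4.58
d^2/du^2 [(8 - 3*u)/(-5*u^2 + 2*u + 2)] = 2*((46 - 45*u)*(-5*u^2 + 2*u + 2) - 4*(3*u - 8)*(5*u - 1)^2)/(-5*u^2 + 2*u + 2)^3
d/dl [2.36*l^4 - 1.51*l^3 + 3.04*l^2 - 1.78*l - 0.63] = 9.44*l^3 - 4.53*l^2 + 6.08*l - 1.78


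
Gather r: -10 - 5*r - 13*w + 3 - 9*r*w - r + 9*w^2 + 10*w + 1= r*(-9*w - 6) + 9*w^2 - 3*w - 6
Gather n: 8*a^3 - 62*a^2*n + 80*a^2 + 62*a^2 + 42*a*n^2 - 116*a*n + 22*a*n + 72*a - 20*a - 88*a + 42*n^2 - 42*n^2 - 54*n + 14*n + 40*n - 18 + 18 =8*a^3 + 142*a^2 + 42*a*n^2 - 36*a + n*(-62*a^2 - 94*a)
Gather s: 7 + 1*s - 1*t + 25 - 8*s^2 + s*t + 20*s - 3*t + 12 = -8*s^2 + s*(t + 21) - 4*t + 44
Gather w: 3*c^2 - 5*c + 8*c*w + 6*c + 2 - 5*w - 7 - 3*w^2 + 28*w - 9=3*c^2 + c - 3*w^2 + w*(8*c + 23) - 14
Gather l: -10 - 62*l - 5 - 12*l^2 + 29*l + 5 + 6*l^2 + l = -6*l^2 - 32*l - 10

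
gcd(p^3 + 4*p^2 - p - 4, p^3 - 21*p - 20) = p^2 + 5*p + 4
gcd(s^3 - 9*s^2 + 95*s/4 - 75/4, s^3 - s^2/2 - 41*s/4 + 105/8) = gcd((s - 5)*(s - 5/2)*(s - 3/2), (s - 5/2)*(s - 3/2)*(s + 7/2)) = s^2 - 4*s + 15/4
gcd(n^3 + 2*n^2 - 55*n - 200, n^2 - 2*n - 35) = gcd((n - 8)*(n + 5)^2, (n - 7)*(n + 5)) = n + 5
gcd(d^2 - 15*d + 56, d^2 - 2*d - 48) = d - 8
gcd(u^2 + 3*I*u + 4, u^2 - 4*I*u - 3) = u - I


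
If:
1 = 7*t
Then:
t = 1/7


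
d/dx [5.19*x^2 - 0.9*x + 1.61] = 10.38*x - 0.9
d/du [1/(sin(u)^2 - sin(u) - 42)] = (1 - 2*sin(u))*cos(u)/(sin(u) + cos(u)^2 + 41)^2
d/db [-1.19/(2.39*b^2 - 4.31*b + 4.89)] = (5.6882*b - 5.1289)/(2.39*b^2 - 4.31*b + 4.89)^2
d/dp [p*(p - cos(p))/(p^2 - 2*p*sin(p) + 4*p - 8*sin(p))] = (p^3*sin(p) + 2*p^3*cos(p) + 2*p^2*sin(p) + 9*p^2*cos(p) + 2*p^2 - 16*p*sin(p) - 8*p + 4*sin(2*p))/((p + 4)^2*(p - 2*sin(p))^2)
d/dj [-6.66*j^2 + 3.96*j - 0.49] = 3.96 - 13.32*j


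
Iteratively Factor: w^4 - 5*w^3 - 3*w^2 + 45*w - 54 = (w + 3)*(w^3 - 8*w^2 + 21*w - 18) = (w - 3)*(w + 3)*(w^2 - 5*w + 6) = (w - 3)*(w - 2)*(w + 3)*(w - 3)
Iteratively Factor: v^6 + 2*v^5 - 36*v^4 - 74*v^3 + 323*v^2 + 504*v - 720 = (v - 1)*(v^5 + 3*v^4 - 33*v^3 - 107*v^2 + 216*v + 720) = (v - 3)*(v - 1)*(v^4 + 6*v^3 - 15*v^2 - 152*v - 240) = (v - 3)*(v - 1)*(v + 4)*(v^3 + 2*v^2 - 23*v - 60) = (v - 5)*(v - 3)*(v - 1)*(v + 4)*(v^2 + 7*v + 12) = (v - 5)*(v - 3)*(v - 1)*(v + 3)*(v + 4)*(v + 4)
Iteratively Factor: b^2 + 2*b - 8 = (b + 4)*(b - 2)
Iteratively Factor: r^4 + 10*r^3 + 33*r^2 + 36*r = (r)*(r^3 + 10*r^2 + 33*r + 36) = r*(r + 3)*(r^2 + 7*r + 12) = r*(r + 3)*(r + 4)*(r + 3)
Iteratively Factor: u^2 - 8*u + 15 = (u - 3)*(u - 5)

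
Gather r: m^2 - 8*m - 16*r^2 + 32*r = m^2 - 8*m - 16*r^2 + 32*r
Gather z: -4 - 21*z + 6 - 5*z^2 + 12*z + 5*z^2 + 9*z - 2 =0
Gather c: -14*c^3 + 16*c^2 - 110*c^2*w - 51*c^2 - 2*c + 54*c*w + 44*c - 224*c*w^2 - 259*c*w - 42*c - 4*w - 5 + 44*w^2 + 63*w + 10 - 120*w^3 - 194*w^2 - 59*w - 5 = -14*c^3 + c^2*(-110*w - 35) + c*(-224*w^2 - 205*w) - 120*w^3 - 150*w^2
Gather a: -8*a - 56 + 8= -8*a - 48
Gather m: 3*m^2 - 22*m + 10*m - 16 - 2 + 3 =3*m^2 - 12*m - 15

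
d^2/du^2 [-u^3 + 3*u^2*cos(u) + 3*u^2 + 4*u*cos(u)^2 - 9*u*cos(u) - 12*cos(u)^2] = -3*u^2*cos(u) - 12*u*sin(u) + 9*u*cos(u) - 8*u*cos(2*u) - 6*u + 18*sin(u) - 8*sin(2*u) + 6*cos(u) + 24*cos(2*u) + 6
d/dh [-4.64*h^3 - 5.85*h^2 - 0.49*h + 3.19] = -13.92*h^2 - 11.7*h - 0.49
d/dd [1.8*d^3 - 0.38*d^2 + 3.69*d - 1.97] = 5.4*d^2 - 0.76*d + 3.69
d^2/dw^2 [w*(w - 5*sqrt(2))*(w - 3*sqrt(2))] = 6*w - 16*sqrt(2)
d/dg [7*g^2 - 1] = 14*g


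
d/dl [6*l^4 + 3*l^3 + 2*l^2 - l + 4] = 24*l^3 + 9*l^2 + 4*l - 1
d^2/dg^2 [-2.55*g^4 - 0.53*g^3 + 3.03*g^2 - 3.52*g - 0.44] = -30.6*g^2 - 3.18*g + 6.06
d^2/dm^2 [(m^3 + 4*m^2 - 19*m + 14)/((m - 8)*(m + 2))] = 6*(19*m^3 + 174*m^2 - 132*m + 1192)/(m^6 - 18*m^5 + 60*m^4 + 360*m^3 - 960*m^2 - 4608*m - 4096)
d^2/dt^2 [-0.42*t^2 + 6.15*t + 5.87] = -0.840000000000000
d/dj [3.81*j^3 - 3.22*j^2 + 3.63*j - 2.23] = 11.43*j^2 - 6.44*j + 3.63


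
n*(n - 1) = n^2 - n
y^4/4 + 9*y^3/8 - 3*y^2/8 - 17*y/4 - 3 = (y/4 + 1)*(y - 2)*(y + 1)*(y + 3/2)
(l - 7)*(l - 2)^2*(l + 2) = l^4 - 9*l^3 + 10*l^2 + 36*l - 56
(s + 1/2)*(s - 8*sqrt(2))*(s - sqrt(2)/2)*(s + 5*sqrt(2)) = s^4 - 7*sqrt(2)*s^3/2 + s^3/2 - 77*s^2 - 7*sqrt(2)*s^2/4 - 77*s/2 + 40*sqrt(2)*s + 20*sqrt(2)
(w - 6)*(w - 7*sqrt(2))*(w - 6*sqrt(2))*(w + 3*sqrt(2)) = w^4 - 10*sqrt(2)*w^3 - 6*w^3 + 6*w^2 + 60*sqrt(2)*w^2 - 36*w + 252*sqrt(2)*w - 1512*sqrt(2)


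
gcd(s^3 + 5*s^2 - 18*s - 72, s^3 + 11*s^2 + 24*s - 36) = s + 6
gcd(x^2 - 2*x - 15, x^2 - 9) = x + 3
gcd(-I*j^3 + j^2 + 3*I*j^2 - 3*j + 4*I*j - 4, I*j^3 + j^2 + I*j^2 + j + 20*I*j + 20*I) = j + 1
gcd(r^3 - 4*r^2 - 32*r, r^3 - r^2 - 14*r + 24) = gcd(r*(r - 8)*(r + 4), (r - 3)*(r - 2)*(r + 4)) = r + 4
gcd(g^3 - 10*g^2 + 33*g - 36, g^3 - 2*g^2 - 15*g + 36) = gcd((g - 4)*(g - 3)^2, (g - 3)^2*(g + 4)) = g^2 - 6*g + 9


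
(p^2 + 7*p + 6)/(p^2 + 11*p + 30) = (p + 1)/(p + 5)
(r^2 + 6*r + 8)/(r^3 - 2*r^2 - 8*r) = (r + 4)/(r*(r - 4))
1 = 1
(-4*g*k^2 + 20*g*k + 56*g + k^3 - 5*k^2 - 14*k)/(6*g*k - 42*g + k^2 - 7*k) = (-4*g*k - 8*g + k^2 + 2*k)/(6*g + k)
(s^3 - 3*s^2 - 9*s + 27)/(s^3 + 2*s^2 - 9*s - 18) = (s - 3)/(s + 2)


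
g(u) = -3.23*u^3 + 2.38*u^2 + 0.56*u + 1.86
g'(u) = -9.69*u^2 + 4.76*u + 0.56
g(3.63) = -119.24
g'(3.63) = -109.85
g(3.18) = -76.16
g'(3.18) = -82.29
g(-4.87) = 428.65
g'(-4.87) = -252.44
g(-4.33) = 306.28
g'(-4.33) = -201.73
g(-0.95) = 6.25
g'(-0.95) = -12.71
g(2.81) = -49.44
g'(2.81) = -62.58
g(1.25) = -0.03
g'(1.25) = -8.63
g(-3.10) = 119.22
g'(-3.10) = -107.32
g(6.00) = -606.78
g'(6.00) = -319.72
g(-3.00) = 108.81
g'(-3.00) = -100.93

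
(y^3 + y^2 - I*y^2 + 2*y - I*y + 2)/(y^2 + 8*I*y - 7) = (y^2 + y*(1 - 2*I) - 2*I)/(y + 7*I)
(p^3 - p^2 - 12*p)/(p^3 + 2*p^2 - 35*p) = (p^2 - p - 12)/(p^2 + 2*p - 35)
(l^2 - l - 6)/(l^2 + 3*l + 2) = (l - 3)/(l + 1)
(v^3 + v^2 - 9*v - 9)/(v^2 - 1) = (v^2 - 9)/(v - 1)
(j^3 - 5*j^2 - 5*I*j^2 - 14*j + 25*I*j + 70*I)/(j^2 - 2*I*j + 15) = (j^2 - 5*j - 14)/(j + 3*I)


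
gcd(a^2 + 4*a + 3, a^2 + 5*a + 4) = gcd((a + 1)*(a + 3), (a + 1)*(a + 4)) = a + 1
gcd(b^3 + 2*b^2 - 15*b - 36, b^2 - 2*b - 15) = b + 3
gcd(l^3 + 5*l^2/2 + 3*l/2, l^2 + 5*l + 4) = l + 1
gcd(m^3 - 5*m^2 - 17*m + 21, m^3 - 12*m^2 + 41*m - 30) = m - 1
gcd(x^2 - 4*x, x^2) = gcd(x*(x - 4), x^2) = x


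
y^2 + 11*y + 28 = (y + 4)*(y + 7)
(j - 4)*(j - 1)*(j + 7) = j^3 + 2*j^2 - 31*j + 28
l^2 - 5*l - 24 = (l - 8)*(l + 3)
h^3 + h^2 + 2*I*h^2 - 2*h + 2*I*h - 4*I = (h - 1)*(h + 2)*(h + 2*I)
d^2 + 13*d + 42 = (d + 6)*(d + 7)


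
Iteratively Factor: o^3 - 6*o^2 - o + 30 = (o - 3)*(o^2 - 3*o - 10) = (o - 3)*(o + 2)*(o - 5)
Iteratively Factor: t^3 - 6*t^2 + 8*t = (t)*(t^2 - 6*t + 8) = t*(t - 2)*(t - 4)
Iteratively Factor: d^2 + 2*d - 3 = (d + 3)*(d - 1)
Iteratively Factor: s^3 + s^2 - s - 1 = (s - 1)*(s^2 + 2*s + 1) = (s - 1)*(s + 1)*(s + 1)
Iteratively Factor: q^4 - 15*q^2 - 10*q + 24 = (q + 3)*(q^3 - 3*q^2 - 6*q + 8) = (q + 2)*(q + 3)*(q^2 - 5*q + 4) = (q - 1)*(q + 2)*(q + 3)*(q - 4)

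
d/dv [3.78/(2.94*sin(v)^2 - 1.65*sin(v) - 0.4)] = (6.237 - 22.2264*sin(v))*cos(v)/(-2.94*sin(v)^2 + 1.65*sin(v) + 0.4)^2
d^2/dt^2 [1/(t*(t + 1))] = 2*(t^2 + t*(t + 1) + (t + 1)^2)/(t^3*(t + 1)^3)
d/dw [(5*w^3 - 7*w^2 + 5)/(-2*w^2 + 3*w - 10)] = (-10*w^4 + 30*w^3 - 171*w^2 + 160*w - 15)/(4*w^4 - 12*w^3 + 49*w^2 - 60*w + 100)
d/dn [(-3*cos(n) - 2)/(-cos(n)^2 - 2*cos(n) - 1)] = (3*cos(n) + 1)*sin(n)/(cos(n) + 1)^3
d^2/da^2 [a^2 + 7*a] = 2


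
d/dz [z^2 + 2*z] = 2*z + 2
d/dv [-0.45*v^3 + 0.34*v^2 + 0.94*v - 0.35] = -1.35*v^2 + 0.68*v + 0.94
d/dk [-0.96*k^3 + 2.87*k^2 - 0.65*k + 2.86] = -2.88*k^2 + 5.74*k - 0.65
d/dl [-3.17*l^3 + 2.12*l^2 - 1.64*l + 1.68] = -9.51*l^2 + 4.24*l - 1.64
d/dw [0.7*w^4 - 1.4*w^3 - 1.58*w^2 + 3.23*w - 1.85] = 2.8*w^3 - 4.2*w^2 - 3.16*w + 3.23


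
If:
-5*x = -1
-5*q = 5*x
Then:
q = -1/5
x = 1/5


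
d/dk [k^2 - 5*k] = 2*k - 5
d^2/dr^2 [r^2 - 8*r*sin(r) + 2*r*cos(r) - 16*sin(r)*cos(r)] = 8*r*sin(r) - 2*r*cos(r) - 4*sin(r) + 32*sin(2*r) - 16*cos(r) + 2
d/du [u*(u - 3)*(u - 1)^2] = 4*u^3 - 15*u^2 + 14*u - 3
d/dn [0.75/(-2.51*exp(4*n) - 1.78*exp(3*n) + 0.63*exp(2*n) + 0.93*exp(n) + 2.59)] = (7.53*exp(3*n) + 4.005*exp(2*n) - 0.945*exp(n) - 0.6975)*exp(n)/(-2.51*exp(4*n) - 1.78*exp(3*n) + 0.63*exp(2*n) + 0.93*exp(n) + 2.59)^2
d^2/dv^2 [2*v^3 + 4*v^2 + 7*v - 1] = 12*v + 8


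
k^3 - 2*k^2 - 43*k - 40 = (k - 8)*(k + 1)*(k + 5)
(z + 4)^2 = z^2 + 8*z + 16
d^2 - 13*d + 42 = (d - 7)*(d - 6)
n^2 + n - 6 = (n - 2)*(n + 3)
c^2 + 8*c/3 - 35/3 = (c - 7/3)*(c + 5)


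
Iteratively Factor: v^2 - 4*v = (v - 4)*(v)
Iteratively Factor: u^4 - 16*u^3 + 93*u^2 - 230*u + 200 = (u - 5)*(u^3 - 11*u^2 + 38*u - 40) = (u - 5)*(u - 4)*(u^2 - 7*u + 10) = (u - 5)*(u - 4)*(u - 2)*(u - 5)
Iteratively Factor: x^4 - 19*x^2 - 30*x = (x + 3)*(x^3 - 3*x^2 - 10*x) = x*(x + 3)*(x^2 - 3*x - 10) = x*(x + 2)*(x + 3)*(x - 5)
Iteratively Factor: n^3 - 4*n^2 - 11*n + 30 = (n + 3)*(n^2 - 7*n + 10) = (n - 5)*(n + 3)*(n - 2)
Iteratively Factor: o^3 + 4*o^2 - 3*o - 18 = (o + 3)*(o^2 + o - 6) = (o - 2)*(o + 3)*(o + 3)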